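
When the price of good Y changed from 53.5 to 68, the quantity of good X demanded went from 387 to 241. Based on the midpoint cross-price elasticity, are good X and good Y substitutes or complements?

%ΔQ_x = (241 − 387)/[(387+241)/2] = -146/314 ≈ -0.4650.
%ΔP_y = (68 − 53.5)/[(53.5+68)/2] ≈ 0.2387.
E_xy = -0.4650/0.2387 ≈ -1.948.
E_xy < 0, so the goods are complements.

complements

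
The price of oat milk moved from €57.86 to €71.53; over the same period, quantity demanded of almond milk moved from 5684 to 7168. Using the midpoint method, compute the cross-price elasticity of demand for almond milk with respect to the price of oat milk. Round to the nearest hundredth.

%ΔQ_x = (7168 − 5684)/[(5684+7168)/2] = 1484/6426 ≈ 0.2309.
%ΔP_y = (71.53 − 57.86)/[(57.86+71.53)/2] ≈ 0.2113.
E_xy = 0.2309/0.2113 ≈ 1.09.
E_xy > 0, so almond milk and oat milk are substitutes.

1.09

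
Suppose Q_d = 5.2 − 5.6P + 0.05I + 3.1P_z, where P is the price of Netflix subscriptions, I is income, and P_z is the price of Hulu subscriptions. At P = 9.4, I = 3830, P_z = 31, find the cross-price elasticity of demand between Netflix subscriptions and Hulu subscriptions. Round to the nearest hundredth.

0.40

First evaluate Q_d: 5.2 − 5.6(9.4) + 0.05(3830) + 3.1(31) = 5.2 − 52.64 + 191.5 + 96.1 = 240.16.
∂Q_d/∂P_z = +3.1, so E_xy = 3.1·(31/240.16) ≈ 0.40.
E_xy > 0: the goods are substitutes.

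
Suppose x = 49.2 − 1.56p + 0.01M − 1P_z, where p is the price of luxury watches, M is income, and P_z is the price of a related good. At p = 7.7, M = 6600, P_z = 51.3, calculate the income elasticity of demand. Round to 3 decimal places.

1.272

Substituting, x = 49.2 − 1.56(7.7) + 0.01(6600) − 1(51.3) = 49.2 − 12.012 + 66 − 51.3 = 51.888.
∂x/∂M = +0.01, so E_I = 0.01·(6600/51.888) ≈ 1.272.
E_I > 1: normal good (luxury).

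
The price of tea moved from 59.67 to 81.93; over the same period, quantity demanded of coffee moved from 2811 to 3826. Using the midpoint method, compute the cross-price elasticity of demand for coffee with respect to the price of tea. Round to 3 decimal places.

%ΔQ_x = (3826 − 2811)/[(2811+3826)/2] = 1015/3318.5 ≈ 0.3059.
%ΔP_y = (81.93 − 59.67)/[(59.67+81.93)/2] ≈ 0.3144.
E_xy = 0.3059/0.3144 ≈ 0.973.
E_xy > 0, so coffee and tea are substitutes.

0.973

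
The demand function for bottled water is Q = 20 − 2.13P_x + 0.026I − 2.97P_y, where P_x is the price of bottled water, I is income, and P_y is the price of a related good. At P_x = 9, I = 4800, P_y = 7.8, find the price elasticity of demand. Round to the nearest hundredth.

-0.19

Substituting, Q = 20 − 2.13(9) + 0.026(4800) − 2.97(7.8) = 20 − 19.17 + 124.8 − 23.166 = 102.464.
∂Q/∂P_x = −2.13, so E_p = (−2.13)·(9/102.464) ≈ -0.19.
|E_p| < 1: demand is inelastic.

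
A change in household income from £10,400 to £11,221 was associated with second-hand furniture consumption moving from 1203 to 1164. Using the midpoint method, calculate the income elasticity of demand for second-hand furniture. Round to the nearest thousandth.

%ΔQ = (1164 − 1203)/[(1203+1164)/2] = -39/1183.5 ≈ -0.0330.
%ΔI = (11,221 − 10,400)/[(10,400+11,221)/2] = 821/10810.5 ≈ 0.0759.
E_I = %ΔQ/%ΔI ≈ -0.434.
E_I < 0: inferior good.

-0.434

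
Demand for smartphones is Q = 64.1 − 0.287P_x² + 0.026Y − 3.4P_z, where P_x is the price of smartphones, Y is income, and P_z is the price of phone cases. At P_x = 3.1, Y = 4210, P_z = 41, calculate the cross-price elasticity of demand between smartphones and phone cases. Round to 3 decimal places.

-4.439

First evaluate Q: 64.1 − 0.287(3.1)² + 0.026(4210) − 3.4(41) = 64.1 − 2.7581 + 109.46 − 139.4 = 31.4019.
∂Q/∂P_z = −3.4, so E_xy = -3.4·(41/31.4019) ≈ -4.439.
E_xy < 0: the goods are complements.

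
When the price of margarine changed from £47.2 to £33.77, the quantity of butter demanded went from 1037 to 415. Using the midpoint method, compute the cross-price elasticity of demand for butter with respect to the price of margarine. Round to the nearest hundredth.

2.58

%ΔQ_x = (415 − 1037)/[(1037+415)/2] = -622/726 ≈ -0.8567.
%ΔP_y = (33.77 − 47.2)/[(47.2+33.77)/2] ≈ -0.3317.
E_xy = -0.8567/-0.3317 ≈ 2.58.
E_xy > 0, so butter and margarine are substitutes.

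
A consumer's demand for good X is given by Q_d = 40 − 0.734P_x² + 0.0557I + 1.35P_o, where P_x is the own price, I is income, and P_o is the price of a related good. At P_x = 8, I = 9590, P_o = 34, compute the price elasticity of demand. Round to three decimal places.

Evaluating quantity at (P_x, I, P_o) gives Q_d = 40 − 0.734(8)² + 0.0557(9590) + 1.35(34) = 40 − 46.976 + 534.163 + 45.9 = 573.087.
∂Q_d/∂P_x = −2·0.734·P_x = -11.744, so E_p = -11.744·(8/573.087) ≈ -0.164.
|E_p| < 1: demand is inelastic.

-0.164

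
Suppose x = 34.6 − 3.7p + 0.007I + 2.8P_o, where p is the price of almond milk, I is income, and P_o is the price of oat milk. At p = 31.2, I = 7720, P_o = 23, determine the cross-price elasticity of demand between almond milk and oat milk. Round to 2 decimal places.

First evaluate x: 34.6 − 3.7(31.2) + 0.007(7720) + 2.8(23) = 34.6 − 115.44 + 54.04 + 64.4 = 37.6.
∂x/∂P_o = +2.8, so E_xy = 2.8·(23/37.6) ≈ 1.71.
E_xy > 0: the goods are substitutes.

1.71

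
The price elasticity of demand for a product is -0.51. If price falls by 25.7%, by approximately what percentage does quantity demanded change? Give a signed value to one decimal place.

%ΔQ ≈ E × %ΔP = (-0.51) × (-25.7%) ≈ 13.1%.

13.1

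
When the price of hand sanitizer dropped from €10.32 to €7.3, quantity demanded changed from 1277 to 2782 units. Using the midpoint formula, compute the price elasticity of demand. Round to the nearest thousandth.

-2.163

%Δq = (2782 − 1277)/[(1277 + 2782)/2] = 1505/2029.5 ≈ 0.7416.
%ΔP = (7.3 − 10.32)/[(10.32 + 7.3)/2] = -3.02/8.81 ≈ -0.3428.
Arc elasticity E = %Δq/%ΔP ≈ 0.7416/-0.3428 ≈ -2.163.
|E| > 1: demand is elastic over this range.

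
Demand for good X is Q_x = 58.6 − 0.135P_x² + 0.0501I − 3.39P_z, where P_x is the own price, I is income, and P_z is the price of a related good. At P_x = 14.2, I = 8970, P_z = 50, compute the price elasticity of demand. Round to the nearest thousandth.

Evaluating quantity at (P_x, I, P_z) gives Q_x = 58.6 − 0.135(14.2)² + 0.0501(8970) − 3.39(50) = 58.6 − 27.2214 + 449.397 − 169.5 = 311.2756.
∂Q_x/∂P_x = −2·0.135·P_x = -3.834, so E_p = -3.834·(14.2/311.2756) ≈ -0.175.
|E_p| < 1: demand is inelastic.

-0.175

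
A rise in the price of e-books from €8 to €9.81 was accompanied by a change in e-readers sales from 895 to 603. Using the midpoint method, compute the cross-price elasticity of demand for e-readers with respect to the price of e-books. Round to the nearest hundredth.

%ΔQ_x = (603 − 895)/[(895+603)/2] = -292/749 ≈ -0.3899.
%ΔP_y = (9.81 − 8)/[(8+9.81)/2] ≈ 0.2033.
E_xy = -0.3899/0.2033 ≈ -1.92.
E_xy < 0, so e-readers and e-books are complements.

-1.92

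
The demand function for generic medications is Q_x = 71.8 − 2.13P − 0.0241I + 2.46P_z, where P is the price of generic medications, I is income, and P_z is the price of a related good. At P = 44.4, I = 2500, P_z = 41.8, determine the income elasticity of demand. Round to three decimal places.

-3.042

First evaluate Q_x: 71.8 − 2.13(44.4) − 0.0241(2500) + 2.46(41.8) = 71.8 − 94.572 − 60.25 + 102.828 = 19.806.
∂Q_x/∂I = −0.0241, so E_I = -0.0241·(2500/19.806) ≈ -3.042.
E_I < 0: inferior good.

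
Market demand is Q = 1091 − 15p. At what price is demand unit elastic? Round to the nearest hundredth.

For linear demand Q = a − bp, E = −bp/(a − bp). |E| = 1 ⇒ bp = a − bp ⇒ p = a/(2b).
p = 1091/(2·15) ≈ 36.37.

36.37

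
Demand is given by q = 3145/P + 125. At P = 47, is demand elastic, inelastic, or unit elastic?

inelastic

At P = 47, q = 191.9149.
dq/dP = −3145/P² = −1.4237.
Point elasticity E = (dq/dP)·(P/q) = -1.4237 × 47/191.9149 ≈ -0.349.
|E| ≈ 0.349 < 1, so demand is inelastic.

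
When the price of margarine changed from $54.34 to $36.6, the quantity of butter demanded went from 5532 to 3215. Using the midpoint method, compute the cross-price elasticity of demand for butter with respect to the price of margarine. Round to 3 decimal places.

%ΔQ_x = (3215 − 5532)/[(5532+3215)/2] = -2317/4373.5 ≈ -0.5298.
%ΔP_y = (36.6 − 54.34)/[(54.34+36.6)/2] ≈ -0.3901.
E_xy = -0.5298/-0.3901 ≈ 1.358.
E_xy > 0, so butter and margarine are substitutes.

1.358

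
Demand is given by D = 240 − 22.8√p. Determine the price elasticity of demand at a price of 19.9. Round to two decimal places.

At p = 19.9, D = 138.2905.
dD/dp = −22.8/(2√p) = −22.8/(2·4.4609).
Point elasticity E = (dD/dp)·(p/D) = -2.5555 × 19.9/138.2905 ≈ -0.37.
|E| < 1, so demand is inelastic at this price.

-0.37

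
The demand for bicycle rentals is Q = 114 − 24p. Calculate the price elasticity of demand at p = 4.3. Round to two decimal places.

-9.56

At p = 4.3, Q = 10.8.
dQ/dp = −24.
Point elasticity E = (dQ/dp)·(p/Q) = -24 × 4.3/10.8 ≈ -9.56.
|E| > 1, so demand is elastic at this price.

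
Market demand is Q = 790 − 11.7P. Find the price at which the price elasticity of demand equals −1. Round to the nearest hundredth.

For linear demand Q = a − bP, E = −bP/(a − bP). |E| = 1 ⇒ bP = a − bP ⇒ P = a/(2b).
P = 790/(2·11.7) ≈ 33.76.

33.76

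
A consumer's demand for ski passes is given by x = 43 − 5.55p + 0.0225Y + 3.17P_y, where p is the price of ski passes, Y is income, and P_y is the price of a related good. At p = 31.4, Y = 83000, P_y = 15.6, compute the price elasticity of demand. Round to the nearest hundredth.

Evaluating quantity at (p, Y, P_y) gives x = 43 − 5.55(31.4) + 0.0225(83000) + 3.17(15.6) = 43 − 174.27 + 1867.5 + 49.452 = 1785.682.
∂x/∂p = −5.55, so E_p = (−5.55)·(31.4/1785.682) ≈ -0.10.
|E_p| < 1: demand is inelastic.

-0.10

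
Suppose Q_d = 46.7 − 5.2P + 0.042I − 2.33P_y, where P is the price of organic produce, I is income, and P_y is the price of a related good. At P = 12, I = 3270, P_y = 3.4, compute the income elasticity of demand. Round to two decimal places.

1.21

First evaluate Q_d: 46.7 − 5.2(12) + 0.042(3270) − 2.33(3.4) = 46.7 − 62.4 + 137.34 − 7.922 = 113.718.
∂Q_d/∂I = +0.042, so E_I = 0.042·(3270/113.718) ≈ 1.21.
E_I > 1: normal good (luxury).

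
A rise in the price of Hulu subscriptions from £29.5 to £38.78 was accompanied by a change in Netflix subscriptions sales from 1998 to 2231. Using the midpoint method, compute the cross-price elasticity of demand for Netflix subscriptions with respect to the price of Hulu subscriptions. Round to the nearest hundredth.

%ΔQ_x = (2231 − 1998)/[(1998+2231)/2] = 233/2114.5 ≈ 0.1102.
%ΔP_y = (38.78 − 29.5)/[(29.5+38.78)/2] ≈ 0.2718.
E_xy = 0.1102/0.2718 ≈ 0.41.
E_xy > 0, so Netflix subscriptions and Hulu subscriptions are substitutes.

0.41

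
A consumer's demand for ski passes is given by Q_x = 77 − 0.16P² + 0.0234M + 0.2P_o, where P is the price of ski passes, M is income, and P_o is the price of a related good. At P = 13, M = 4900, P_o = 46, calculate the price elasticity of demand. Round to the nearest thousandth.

-0.311

Substituting, Q_x = 77 − 0.16(13)² + 0.0234(4900) + 0.2(46) = 77 − 27.04 + 114.66 + 9.2 = 173.82.
∂Q_x/∂P = −2·0.16·P = -4.16, so E_p = -4.16·(13/173.82) ≈ -0.311.
|E_p| < 1: demand is inelastic.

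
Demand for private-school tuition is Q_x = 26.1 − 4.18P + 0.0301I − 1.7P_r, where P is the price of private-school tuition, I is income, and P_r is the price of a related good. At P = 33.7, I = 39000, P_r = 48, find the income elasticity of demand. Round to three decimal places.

1.201

Q_x = 26.1 − 4.18(33.7) + 0.0301(39000) − 1.7(48) = 26.1 − 140.866 + 1173.9 − 81.6 = 977.534.
∂Q_x/∂I = +0.0301, so E_I = 0.0301·(39000/977.534) ≈ 1.201.
E_I > 1: normal good (luxury).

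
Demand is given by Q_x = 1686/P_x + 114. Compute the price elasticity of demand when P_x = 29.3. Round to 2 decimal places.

At P_x = 29.3, Q_x = 171.5427.
dQ_x/dP_x = −1686/P_x² = −1.9639.
Point elasticity E = (dQ_x/dP_x)·(P_x/Q_x) = -1.9639 × 29.3/171.5427 ≈ -0.34.
|E| < 1, so demand is inelastic at this price.

-0.34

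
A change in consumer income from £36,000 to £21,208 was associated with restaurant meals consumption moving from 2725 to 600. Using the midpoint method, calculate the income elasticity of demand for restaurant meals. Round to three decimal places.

2.472

%ΔQ = (600 − 2725)/[(2725+600)/2] = -2125/1662.5 ≈ -1.2782.
%ΔI = (21,208 − 36,000)/[(36,000+21,208)/2] = -14792/28604 ≈ -0.5171.
E_I = %ΔQ/%ΔI ≈ 2.472.
E_I > 1: normal good (luxury).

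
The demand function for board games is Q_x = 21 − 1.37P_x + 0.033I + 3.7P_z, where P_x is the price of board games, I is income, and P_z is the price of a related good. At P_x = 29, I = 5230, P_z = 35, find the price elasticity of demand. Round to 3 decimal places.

-0.140

At the given point, Q_x = 21 − 1.37(29) + 0.033(5230) + 3.7(35) = 21 − 39.73 + 172.59 + 129.5 = 283.36.
∂Q_x/∂P_x = −1.37, so E_p = (−1.37)·(29/283.36) ≈ -0.140.
|E_p| < 1: demand is inelastic.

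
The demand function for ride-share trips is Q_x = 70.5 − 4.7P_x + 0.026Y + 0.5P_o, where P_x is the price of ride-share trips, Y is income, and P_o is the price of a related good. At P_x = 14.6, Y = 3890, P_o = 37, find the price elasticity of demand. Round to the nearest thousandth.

Q_x = 70.5 − 4.7(14.6) + 0.026(3890) + 0.5(37) = 70.5 − 68.62 + 101.14 + 18.5 = 121.52.
∂Q_x/∂P_x = −4.7, so E_p = (−4.7)·(14.6/121.52) ≈ -0.565.
|E_p| < 1: demand is inelastic.

-0.565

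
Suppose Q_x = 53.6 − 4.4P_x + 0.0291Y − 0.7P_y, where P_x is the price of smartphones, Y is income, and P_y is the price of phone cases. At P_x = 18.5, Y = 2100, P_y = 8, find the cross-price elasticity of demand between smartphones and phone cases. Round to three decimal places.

At the given point, Q_x = 53.6 − 4.4(18.5) + 0.0291(2100) − 0.7(8) = 53.6 − 81.4 + 61.11 − 5.6 = 27.71.
∂Q_x/∂P_y = −0.7, so E_xy = -0.7·(8/27.71) ≈ -0.202.
E_xy < 0: the goods are complements.

-0.202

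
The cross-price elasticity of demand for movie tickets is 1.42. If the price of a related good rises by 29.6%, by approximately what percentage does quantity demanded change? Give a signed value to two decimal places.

42.03

%ΔQ ≈ E × %ΔP_y = (1.42) × (29.6%) ≈ 42.03%.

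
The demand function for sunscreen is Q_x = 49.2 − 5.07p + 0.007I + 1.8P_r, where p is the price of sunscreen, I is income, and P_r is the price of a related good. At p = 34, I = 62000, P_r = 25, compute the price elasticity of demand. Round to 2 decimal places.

-0.48

At the given point, Q_x = 49.2 − 5.07(34) + 0.007(62000) + 1.8(25) = 49.2 − 172.38 + 434 + 45 = 355.82.
∂Q_x/∂p = −5.07, so E_p = (−5.07)·(34/355.82) ≈ -0.48.
|E_p| < 1: demand is inelastic.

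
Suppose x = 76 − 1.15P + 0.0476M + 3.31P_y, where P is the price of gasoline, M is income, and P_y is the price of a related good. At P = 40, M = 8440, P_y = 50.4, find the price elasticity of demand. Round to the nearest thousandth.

At the given point, x = 76 − 1.15(40) + 0.0476(8440) + 3.31(50.4) = 76 − 46 + 401.744 + 166.824 = 598.568.
∂x/∂P = −1.15, so E_p = (−1.15)·(40/598.568) ≈ -0.077.
|E_p| < 1: demand is inelastic.

-0.077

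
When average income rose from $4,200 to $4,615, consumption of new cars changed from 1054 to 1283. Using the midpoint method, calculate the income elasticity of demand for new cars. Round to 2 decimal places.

2.08

%ΔQ = (1283 − 1054)/[(1054+1283)/2] = 229/1168.5 ≈ 0.1960.
%ΔI = (4,615 − 4,200)/[(4,200+4,615)/2] = 415/4407.5 ≈ 0.0942.
E_I = %ΔQ/%ΔI ≈ 2.08.
E_I > 1: normal good (luxury).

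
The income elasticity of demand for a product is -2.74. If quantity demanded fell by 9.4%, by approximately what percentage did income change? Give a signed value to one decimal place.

3.4

%ΔQ ≈ E × %ΔI ⇒ %ΔI = %ΔQ / E = (-9.4%)/(-2.74) ≈ 3.4%.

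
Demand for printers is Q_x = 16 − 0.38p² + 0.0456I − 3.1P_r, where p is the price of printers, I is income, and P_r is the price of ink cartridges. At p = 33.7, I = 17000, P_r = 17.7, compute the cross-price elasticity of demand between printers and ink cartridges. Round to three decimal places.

Evaluating quantity at (p, I, P_r) gives Q_x = 16 − 0.38(33.7)² + 0.0456(17000) − 3.1(17.7) = 16 − 431.5622 + 775.2 − 54.87 = 304.7678.
∂Q_x/∂P_r = −3.1, so E_xy = -3.1·(17.7/304.7678) ≈ -0.180.
E_xy < 0: the goods are complements.

-0.180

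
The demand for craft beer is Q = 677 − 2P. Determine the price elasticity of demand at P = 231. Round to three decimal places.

At P = 231, Q = 215.
dQ/dP = −2.
Point elasticity E = (dQ/dP)·(P/Q) = -2 × 231/215 ≈ -2.149.
|E| > 1, so demand is elastic at this price.

-2.149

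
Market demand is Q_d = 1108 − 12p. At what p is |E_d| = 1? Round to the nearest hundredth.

46.17

For linear demand Q_d = a − bp, E = −bp/(a − bp). |E| = 1 ⇒ bp = a − bp ⇒ p = a/(2b).
p = 1108/(2·12) ≈ 46.17.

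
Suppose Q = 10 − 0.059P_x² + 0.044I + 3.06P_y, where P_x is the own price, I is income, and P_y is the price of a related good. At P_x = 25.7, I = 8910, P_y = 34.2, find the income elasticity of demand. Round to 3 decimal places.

0.838

First evaluate Q: 10 − 0.059(25.7)² + 0.044(8910) + 3.06(34.2) = 10 − 38.9689 + 392.04 + 104.652 = 467.7231.
∂Q/∂I = +0.044, so E_I = 0.044·(8910/467.7231) ≈ 0.838.
E_I ∈ (0,1): normal good (necessity).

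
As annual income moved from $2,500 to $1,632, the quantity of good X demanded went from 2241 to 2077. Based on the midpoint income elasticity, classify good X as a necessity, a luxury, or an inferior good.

%ΔQ = (2077 − 2241)/[(2241+2077)/2] = -164/2159 ≈ -0.0760.
%ΔY = (1,632 − 2,500)/[(2,500+1,632)/2] = -868/2066 ≈ -0.4201.
E_I = %ΔQ/%ΔY ≈ 0.181.
E_I ∈ (0,1): normal good (necessity).

necessity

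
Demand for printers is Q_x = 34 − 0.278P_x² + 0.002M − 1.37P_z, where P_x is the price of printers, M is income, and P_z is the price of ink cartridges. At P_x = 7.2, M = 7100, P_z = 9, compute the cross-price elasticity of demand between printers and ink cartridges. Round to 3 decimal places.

-0.575

Substituting, Q_x = 34 − 0.278(7.2)² + 0.002(7100) − 1.37(9) = 34 − 14.4115 + 14.2 − 12.33 = 21.4585.
∂Q_x/∂P_z = −1.37, so E_xy = -1.37·(9/21.4585) ≈ -0.575.
E_xy < 0: the goods are complements.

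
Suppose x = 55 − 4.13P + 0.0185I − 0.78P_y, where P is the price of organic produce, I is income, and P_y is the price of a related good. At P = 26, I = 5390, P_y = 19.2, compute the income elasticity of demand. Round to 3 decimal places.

3.082

Evaluating quantity at (P, I, P_y) gives x = 55 − 4.13(26) + 0.0185(5390) − 0.78(19.2) = 55 − 107.38 + 99.715 − 14.976 = 32.359.
∂x/∂I = +0.0185, so E_I = 0.0185·(5390/32.359) ≈ 3.082.
E_I > 1: normal good (luxury).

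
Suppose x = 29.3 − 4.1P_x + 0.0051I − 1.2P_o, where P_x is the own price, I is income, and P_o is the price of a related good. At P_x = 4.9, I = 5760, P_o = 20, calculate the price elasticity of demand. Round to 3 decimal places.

-1.377

x = 29.3 − 4.1(4.9) + 0.0051(5760) − 1.2(20) = 29.3 − 20.09 + 29.376 − 24 = 14.586.
∂x/∂P_x = −4.1, so E_p = (−4.1)·(4.9/14.586) ≈ -1.377.
|E_p| > 1: demand is elastic.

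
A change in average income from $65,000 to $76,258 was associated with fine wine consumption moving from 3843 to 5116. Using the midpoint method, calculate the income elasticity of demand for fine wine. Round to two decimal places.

1.78

%ΔQ = (5116 − 3843)/[(3843+5116)/2] = 1273/4479.5 ≈ 0.2842.
%ΔY = (76,258 − 65,000)/[(65,000+76,258)/2] = 11258/70629 ≈ 0.1594.
E_I = %ΔQ/%ΔY ≈ 1.78.
E_I > 1: normal good (luxury).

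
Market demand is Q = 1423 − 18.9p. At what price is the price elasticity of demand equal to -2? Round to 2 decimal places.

Set −bp/(a − bp) = −2 ⇒ bp = 2(a − bp) ⇒ bp(1+2) = 2·a.
p = 2·1423/(18.9·3) ≈ 50.19.

50.19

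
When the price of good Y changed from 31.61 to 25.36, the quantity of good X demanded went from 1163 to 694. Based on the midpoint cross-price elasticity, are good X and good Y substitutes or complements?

substitutes

%ΔQ_x = (694 − 1163)/[(1163+694)/2] = -469/928.5 ≈ -0.5051.
%ΔP_y = (25.36 − 31.61)/[(31.61+25.36)/2] ≈ -0.2194.
E_xy = -0.5051/-0.2194 ≈ 2.302.
E_xy > 0, so the goods are substitutes.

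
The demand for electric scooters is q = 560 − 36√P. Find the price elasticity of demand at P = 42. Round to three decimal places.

-0.357

At P = 42, q = 326.6933.
dq/dP = −36/(2√P) = −36/(2·6.4807).
Point elasticity E = (dq/dP)·(P/q) = -2.7775 × 42/326.6933 ≈ -0.357.
|E| < 1, so demand is inelastic at this price.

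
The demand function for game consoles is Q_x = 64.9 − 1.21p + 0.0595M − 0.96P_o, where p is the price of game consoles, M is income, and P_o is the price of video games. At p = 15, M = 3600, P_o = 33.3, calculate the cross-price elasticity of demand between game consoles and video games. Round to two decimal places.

-0.14

At the given point, Q_x = 64.9 − 1.21(15) + 0.0595(3600) − 0.96(33.3) = 64.9 − 18.15 + 214.2 − 31.968 = 228.982.
∂Q_x/∂P_o = −0.96, so E_xy = -0.96·(33.3/228.982) ≈ -0.14.
E_xy < 0: the goods are complements.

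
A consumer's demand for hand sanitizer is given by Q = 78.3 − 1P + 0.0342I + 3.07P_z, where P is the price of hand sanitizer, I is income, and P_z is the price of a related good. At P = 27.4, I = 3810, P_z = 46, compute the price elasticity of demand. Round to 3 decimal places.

-0.085

First evaluate Q: 78.3 − 1(27.4) + 0.0342(3810) + 3.07(46) = 78.3 − 27.4 + 130.302 + 141.22 = 322.422.
∂Q/∂P = −1, so E_p = (−1)·(27.4/322.422) ≈ -0.085.
|E_p| < 1: demand is inelastic.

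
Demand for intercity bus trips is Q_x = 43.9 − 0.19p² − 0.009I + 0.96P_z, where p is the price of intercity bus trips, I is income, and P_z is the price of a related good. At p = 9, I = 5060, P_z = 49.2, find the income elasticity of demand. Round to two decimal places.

Evaluating quantity at (p, I, P_z) gives Q_x = 43.9 − 0.19(9)² − 0.009(5060) + 0.96(49.2) = 43.9 − 15.39 − 45.54 + 47.232 = 30.202.
∂Q_x/∂I = −0.009, so E_I = -0.009·(5060/30.202) ≈ -1.51.
E_I < 0: inferior good.

-1.51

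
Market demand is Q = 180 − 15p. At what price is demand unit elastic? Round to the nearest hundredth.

6.00

For linear demand Q = a − bp, E = −bp/(a − bp). |E| = 1 ⇒ bp = a − bp ⇒ p = a/(2b).
p = 180/(2·15) = 6.00.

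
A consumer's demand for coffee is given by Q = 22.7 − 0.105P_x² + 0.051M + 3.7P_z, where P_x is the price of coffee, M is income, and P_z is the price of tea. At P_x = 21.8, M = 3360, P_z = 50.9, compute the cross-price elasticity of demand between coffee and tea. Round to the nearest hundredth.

0.57

Q = 22.7 − 0.105(21.8)² + 0.051(3360) + 3.7(50.9) = 22.7 − 49.9002 + 171.36 + 188.33 = 332.4898.
∂Q/∂P_z = +3.7, so E_xy = 3.7·(50.9/332.4898) ≈ 0.57.
E_xy > 0: the goods are substitutes.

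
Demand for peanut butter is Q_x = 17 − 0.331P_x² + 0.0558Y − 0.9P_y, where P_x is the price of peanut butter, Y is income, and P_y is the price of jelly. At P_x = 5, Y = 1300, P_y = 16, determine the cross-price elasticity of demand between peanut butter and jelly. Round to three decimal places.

At the given point, Q_x = 17 − 0.331(5)² + 0.0558(1300) − 0.9(16) = 17 − 8.275 + 72.54 − 14.4 = 66.865.
∂Q_x/∂P_y = −0.9, so E_xy = -0.9·(16/66.865) ≈ -0.215.
E_xy < 0: the goods are complements.

-0.215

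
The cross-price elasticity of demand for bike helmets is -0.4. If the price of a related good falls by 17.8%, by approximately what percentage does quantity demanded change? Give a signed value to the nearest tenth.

7.1

%ΔQ ≈ E × %ΔP_y = (-0.4) × (-17.8%) ≈ 7.1%.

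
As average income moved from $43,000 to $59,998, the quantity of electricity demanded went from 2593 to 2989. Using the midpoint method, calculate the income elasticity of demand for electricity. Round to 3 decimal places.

%ΔQ = (2989 − 2593)/[(2593+2989)/2] = 396/2791 ≈ 0.1419.
%ΔM = (59,998 − 43,000)/[(43,000+59,998)/2] = 16998/51499 ≈ 0.3301.
E_I = %ΔQ/%ΔM ≈ 0.430.
E_I ∈ (0,1): normal good (necessity).

0.430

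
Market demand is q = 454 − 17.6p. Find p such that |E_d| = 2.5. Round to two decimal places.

Set −bp/(a − bp) = −2.5 ⇒ bp = 2.5(a − bp) ⇒ bp(1+2.5) = 2.5·a.
p = 2.5·454/(17.6·3.5) ≈ 18.43.

18.43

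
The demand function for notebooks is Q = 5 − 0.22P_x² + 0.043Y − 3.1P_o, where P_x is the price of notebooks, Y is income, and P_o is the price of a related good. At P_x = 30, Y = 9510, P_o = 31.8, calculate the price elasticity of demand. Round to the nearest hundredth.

-3.37

First evaluate Q: 5 − 0.22(30)² + 0.043(9510) − 3.1(31.8) = 5 − 198 + 408.93 − 98.58 = 117.35.
∂Q/∂P_x = −2·0.22·P_x = -13.2, so E_p = -13.2·(30/117.35) ≈ -3.37.
|E_p| > 1: demand is elastic.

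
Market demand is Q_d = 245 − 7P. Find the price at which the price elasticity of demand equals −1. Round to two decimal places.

17.50

For linear demand Q_d = a − bP, E = −bP/(a − bP). |E| = 1 ⇒ bP = a − bP ⇒ P = a/(2b).
P = 245/(2·7) = 17.50.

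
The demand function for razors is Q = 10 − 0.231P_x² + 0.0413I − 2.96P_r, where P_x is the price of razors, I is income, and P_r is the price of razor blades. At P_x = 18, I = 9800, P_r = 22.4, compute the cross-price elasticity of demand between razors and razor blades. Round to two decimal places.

Q = 10 − 0.231(18)² + 0.0413(9800) − 2.96(22.4) = 10 − 74.844 + 404.74 − 66.304 = 273.592.
∂Q/∂P_r = −2.96, so E_xy = -2.96·(22.4/273.592) ≈ -0.24.
E_xy < 0: the goods are complements.

-0.24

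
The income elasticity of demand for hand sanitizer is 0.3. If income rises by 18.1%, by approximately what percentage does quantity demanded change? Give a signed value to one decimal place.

%ΔQ ≈ E × %ΔI = (0.3) × (18.1%) ≈ 5.4%.

5.4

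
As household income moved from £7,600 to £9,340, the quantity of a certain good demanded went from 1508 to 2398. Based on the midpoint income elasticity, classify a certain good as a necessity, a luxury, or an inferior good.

%ΔQ = (2398 − 1508)/[(1508+2398)/2] = 890/1953 ≈ 0.4557.
%ΔY = (9,340 − 7,600)/[(7,600+9,340)/2] = 1740/8470 ≈ 0.2054.
E_I = %ΔQ/%ΔY ≈ 2.218.
E_I > 1: normal good (luxury).

luxury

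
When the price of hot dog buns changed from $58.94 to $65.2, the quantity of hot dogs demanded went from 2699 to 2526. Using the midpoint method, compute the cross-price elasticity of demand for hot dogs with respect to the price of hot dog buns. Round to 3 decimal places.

-0.657

%ΔQ_x = (2526 − 2699)/[(2699+2526)/2] = -173/2612.5 ≈ -0.0662.
%ΔP_y = (65.2 − 58.94)/[(58.94+65.2)/2] ≈ 0.1009.
E_xy = -0.0662/0.1009 ≈ -0.657.
E_xy < 0, so hot dogs and hot dog buns are complements.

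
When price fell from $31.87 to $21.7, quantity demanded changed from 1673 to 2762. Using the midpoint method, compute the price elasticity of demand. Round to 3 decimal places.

%Δq = (2762 − 1673)/[(1673 + 2762)/2] = 1089/2217.5 ≈ 0.4911.
%ΔP = (21.7 − 31.87)/[(31.87 + 21.7)/2] = -10.17/26.785 ≈ -0.3797.
Arc elasticity E = %Δq/%ΔP ≈ 0.4911/-0.3797 ≈ -1.293.
|E| > 1: demand is elastic over this range.

-1.293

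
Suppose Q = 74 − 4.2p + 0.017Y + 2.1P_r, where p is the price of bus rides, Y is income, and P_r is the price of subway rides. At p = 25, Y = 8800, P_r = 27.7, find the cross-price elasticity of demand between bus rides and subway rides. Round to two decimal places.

Q = 74 − 4.2(25) + 0.017(8800) + 2.1(27.7) = 74 − 105 + 149.6 + 58.17 = 176.77.
∂Q/∂P_r = +2.1, so E_xy = 2.1·(27.7/176.77) ≈ 0.33.
E_xy > 0: the goods are substitutes.

0.33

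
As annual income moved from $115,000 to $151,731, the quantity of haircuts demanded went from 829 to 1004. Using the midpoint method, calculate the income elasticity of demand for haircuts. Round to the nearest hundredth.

0.69

%ΔQ = (1004 − 829)/[(829+1004)/2] = 175/916.5 ≈ 0.1909.
%ΔY = (151,731 − 115,000)/[(115,000+151,731)/2] = 36731/133365.5 ≈ 0.2754.
E_I = %ΔQ/%ΔY ≈ 0.69.
E_I ∈ (0,1): normal good (necessity).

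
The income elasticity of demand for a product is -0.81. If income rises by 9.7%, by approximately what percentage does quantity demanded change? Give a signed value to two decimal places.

-7.86

%ΔQ ≈ E × %ΔI = (-0.81) × (9.7%) ≈ -7.86%.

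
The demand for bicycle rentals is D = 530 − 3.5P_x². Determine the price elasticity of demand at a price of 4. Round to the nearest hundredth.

At P_x = 4, D = 474.
dD/dP_x = −2·3.5·P_x = −28.
Point elasticity E = (dD/dP_x)·(P_x/D) = -28 × 4/474 ≈ -0.24.
|E| < 1, so demand is inelastic at this price.

-0.24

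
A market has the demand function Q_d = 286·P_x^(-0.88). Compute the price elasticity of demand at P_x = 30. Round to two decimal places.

For a Cobb–Douglas (constant-elasticity) form Q_d = A·P_x^α·…, the elasticity with respect to P_x equals the exponent α at every point.
Here the exponent on P_x is -0.88, so the price elasticity of demand is -0.88.

-0.88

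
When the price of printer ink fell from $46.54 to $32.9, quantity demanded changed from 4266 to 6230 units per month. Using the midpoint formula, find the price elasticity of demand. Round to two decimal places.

-1.09

%ΔQ = (6230 − 4266)/[(4266 + 6230)/2] = 1964/5248 ≈ 0.3742.
%Δp = (32.9 − 46.54)/[(46.54 + 32.9)/2] = -13.64/39.72 ≈ -0.3434.
Arc elasticity E = %ΔQ/%Δp ≈ 0.3742/-0.3434 ≈ -1.09.
|E| > 1: demand is elastic over this range.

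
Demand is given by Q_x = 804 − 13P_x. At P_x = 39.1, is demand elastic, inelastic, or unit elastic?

At P_x = 39.1, Q_x = 295.7.
dQ_x/dP_x = −13.
Point elasticity E = (dQ_x/dP_x)·(P_x/Q_x) = -13 × 39.1/295.7 ≈ -1.719.
|E| ≈ 1.719 > 1, so demand is elastic.

elastic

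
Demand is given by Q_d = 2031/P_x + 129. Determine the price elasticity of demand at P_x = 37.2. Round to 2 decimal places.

-0.30

At P_x = 37.2, Q_d = 183.5968.
dQ_d/dP_x = −2031/P_x² = −1.4677.
Point elasticity E = (dQ_d/dP_x)·(P_x/Q_d) = -1.4677 × 37.2/183.5968 ≈ -0.30.
|E| < 1, so demand is inelastic at this price.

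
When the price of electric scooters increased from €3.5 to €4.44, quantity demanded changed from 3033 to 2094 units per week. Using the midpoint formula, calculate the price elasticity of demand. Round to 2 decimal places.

%Δq = (2094 − 3033)/[(3033 + 2094)/2] = -939/2563.5 ≈ -0.3663.
%Δp = (4.44 − 3.5)/[(3.5 + 4.44)/2] = 0.94/3.97 ≈ 0.2368.
Arc elasticity E = %Δq/%Δp ≈ -0.3663/0.2368 ≈ -1.55.
|E| > 1: demand is elastic over this range.

-1.55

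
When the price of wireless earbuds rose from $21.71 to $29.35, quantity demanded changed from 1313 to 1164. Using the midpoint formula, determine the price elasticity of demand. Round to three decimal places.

%ΔQ = (1164 − 1313)/[(1313 + 1164)/2] = -149/1238.5 ≈ -0.1203.
%Δp = (29.35 − 21.71)/[(21.71 + 29.35)/2] = 7.64/25.53 ≈ 0.2993.
Arc elasticity E = %ΔQ/%Δp ≈ -0.1203/0.2993 ≈ -0.402.
|E| < 1: demand is inelastic over this range.

-0.402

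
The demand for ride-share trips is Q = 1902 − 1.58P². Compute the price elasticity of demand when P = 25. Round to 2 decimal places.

-2.16

At P = 25, Q = 914.5.
dQ/dP = −2·1.58·P = −79.
Point elasticity E = (dQ/dP)·(P/Q) = -79 × 25/914.5 ≈ -2.16.
|E| > 1, so demand is elastic at this price.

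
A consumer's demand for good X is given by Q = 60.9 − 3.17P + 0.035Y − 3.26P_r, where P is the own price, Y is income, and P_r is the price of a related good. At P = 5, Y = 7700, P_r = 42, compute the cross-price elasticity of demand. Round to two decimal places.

Evaluating quantity at (P, Y, P_r) gives Q = 60.9 − 3.17(5) + 0.035(7700) − 3.26(42) = 60.9 − 15.85 + 269.5 − 136.92 = 177.63.
∂Q/∂P_r = −3.26, so E_xy = -3.26·(42/177.63) ≈ -0.77.
E_xy < 0: the goods are complements.

-0.77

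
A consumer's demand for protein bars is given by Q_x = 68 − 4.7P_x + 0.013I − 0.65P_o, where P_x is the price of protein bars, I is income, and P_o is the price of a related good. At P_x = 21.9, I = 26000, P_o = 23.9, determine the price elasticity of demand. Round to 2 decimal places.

First evaluate Q_x: 68 − 4.7(21.9) + 0.013(26000) − 0.65(23.9) = 68 − 102.93 + 338 − 15.535 = 287.535.
∂Q_x/∂P_x = −4.7, so E_p = (−4.7)·(21.9/287.535) ≈ -0.36.
|E_p| < 1: demand is inelastic.

-0.36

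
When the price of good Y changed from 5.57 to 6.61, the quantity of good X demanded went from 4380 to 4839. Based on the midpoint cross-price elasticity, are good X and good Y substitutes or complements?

%ΔQ_x = (4839 − 4380)/[(4380+4839)/2] = 459/4609.5 ≈ 0.0996.
%ΔP_y = (6.61 − 5.57)/[(5.57+6.61)/2] ≈ 0.1708.
E_xy = 0.0996/0.1708 ≈ 0.583.
E_xy > 0, so the goods are substitutes.

substitutes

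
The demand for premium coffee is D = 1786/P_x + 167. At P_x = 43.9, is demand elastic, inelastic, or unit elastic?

inelastic

At P_x = 43.9, D = 207.6834.
dD/dP_x = −1786/P_x² = −0.9267.
Point elasticity E = (dD/dP_x)·(P_x/D) = -0.9267 × 43.9/207.6834 ≈ -0.196.
|E| ≈ 0.196 < 1, so demand is inelastic.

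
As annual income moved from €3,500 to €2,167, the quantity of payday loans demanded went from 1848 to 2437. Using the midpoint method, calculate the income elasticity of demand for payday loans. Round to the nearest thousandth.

-0.584

%ΔQ = (2437 − 1848)/[(1848+2437)/2] = 589/2142.5 ≈ 0.2749.
%ΔI = (2,167 − 3,500)/[(3,500+2,167)/2] = -1333/2833.5 ≈ -0.4704.
E_I = %ΔQ/%ΔI ≈ -0.584.
E_I < 0: inferior good.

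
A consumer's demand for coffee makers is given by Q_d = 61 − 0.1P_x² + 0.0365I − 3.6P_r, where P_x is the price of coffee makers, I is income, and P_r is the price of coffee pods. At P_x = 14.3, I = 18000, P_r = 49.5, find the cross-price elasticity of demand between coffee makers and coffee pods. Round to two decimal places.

-0.34

Evaluating quantity at (P_x, I, P_r) gives Q_d = 61 − 0.1(14.3)² + 0.0365(18000) − 3.6(49.5) = 61 − 20.449 + 657 − 178.2 = 519.351.
∂Q_d/∂P_r = −3.6, so E_xy = -3.6·(49.5/519.351) ≈ -0.34.
E_xy < 0: the goods are complements.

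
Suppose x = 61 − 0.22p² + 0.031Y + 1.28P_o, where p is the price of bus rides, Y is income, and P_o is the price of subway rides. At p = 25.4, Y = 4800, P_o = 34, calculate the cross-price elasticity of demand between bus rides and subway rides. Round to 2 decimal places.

x = 61 − 0.22(25.4)² + 0.031(4800) + 1.28(34) = 61 − 141.9352 + 148.8 + 43.52 = 111.3848.
∂x/∂P_o = +1.28, so E_xy = 1.28·(34/111.3848) ≈ 0.39.
E_xy > 0: the goods are substitutes.

0.39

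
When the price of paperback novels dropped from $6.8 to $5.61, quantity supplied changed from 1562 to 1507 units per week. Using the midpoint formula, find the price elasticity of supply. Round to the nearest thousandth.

%Δq = (1507 − 1562)/[(1562 + 1507)/2] = -55/1534.5 ≈ -0.0358.
%Δp = (5.61 − 6.8)/[(6.8 + 5.61)/2] = -1.19/6.205 ≈ -0.1918.
Arc elasticity E = %Δq/%Δp ≈ -0.0358/-0.1918 ≈ 0.187.
|E| < 1: supply is inelastic over this range.

0.187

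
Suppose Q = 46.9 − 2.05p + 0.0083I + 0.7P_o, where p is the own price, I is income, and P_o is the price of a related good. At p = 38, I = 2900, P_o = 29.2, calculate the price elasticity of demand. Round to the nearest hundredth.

Substituting, Q = 46.9 − 2.05(38) + 0.0083(2900) + 0.7(29.2) = 46.9 − 77.9 + 24.07 + 20.44 = 13.51.
∂Q/∂p = −2.05, so E_p = (−2.05)·(38/13.51) ≈ -5.77.
|E_p| > 1: demand is elastic.

-5.77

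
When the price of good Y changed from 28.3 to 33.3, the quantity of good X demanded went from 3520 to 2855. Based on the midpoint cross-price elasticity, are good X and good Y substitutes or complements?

%ΔQ_x = (2855 − 3520)/[(3520+2855)/2] = -665/3187.5 ≈ -0.2086.
%ΔP_y = (33.3 − 28.3)/[(28.3+33.3)/2] ≈ 0.1623.
E_xy = -0.2086/0.1623 ≈ -1.285.
E_xy < 0, so the goods are complements.

complements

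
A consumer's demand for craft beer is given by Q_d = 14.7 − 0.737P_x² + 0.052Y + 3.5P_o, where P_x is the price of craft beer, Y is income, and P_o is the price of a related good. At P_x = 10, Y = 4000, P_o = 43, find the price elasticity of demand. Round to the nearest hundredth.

First evaluate Q_d: 14.7 − 0.737(10)² + 0.052(4000) + 3.5(43) = 14.7 − 73.7 + 208 + 150.5 = 299.5.
∂Q_d/∂P_x = −2·0.737·P_x = -14.74, so E_p = -14.74·(10/299.5) ≈ -0.49.
|E_p| < 1: demand is inelastic.

-0.49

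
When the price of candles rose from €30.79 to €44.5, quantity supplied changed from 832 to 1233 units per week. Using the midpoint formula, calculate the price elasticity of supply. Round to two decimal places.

1.07

%Δq = (1233 − 832)/[(832 + 1233)/2] = 401/1032.5 ≈ 0.3884.
%Δp = (44.5 − 30.79)/[(30.79 + 44.5)/2] = 13.71/37.645 ≈ 0.3642.
Arc elasticity E = %Δq/%Δp ≈ 0.3884/0.3642 ≈ 1.07.
|E| > 1: supply is elastic over this range.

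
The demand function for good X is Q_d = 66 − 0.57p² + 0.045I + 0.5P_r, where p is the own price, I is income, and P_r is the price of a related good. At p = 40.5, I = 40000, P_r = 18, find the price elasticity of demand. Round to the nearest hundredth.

-1.99

Substituting, Q_d = 66 − 0.57(40.5)² + 0.045(40000) + 0.5(18) = 66 − 934.9425 + 1800 + 9 = 940.0575.
∂Q_d/∂p = −2·0.57·p = -46.17, so E_p = -46.17·(40.5/940.0575) ≈ -1.99.
|E_p| > 1: demand is elastic.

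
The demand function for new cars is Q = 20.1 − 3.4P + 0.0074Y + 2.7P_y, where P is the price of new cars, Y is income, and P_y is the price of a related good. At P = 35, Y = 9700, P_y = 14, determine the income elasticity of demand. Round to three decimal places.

6.721

Evaluating quantity at (P, Y, P_y) gives Q = 20.1 − 3.4(35) + 0.0074(9700) + 2.7(14) = 20.1 − 119 + 71.78 + 37.8 = 10.68.
∂Q/∂Y = +0.0074, so E_I = 0.0074·(9700/10.68) ≈ 6.721.
E_I > 1: normal good (luxury).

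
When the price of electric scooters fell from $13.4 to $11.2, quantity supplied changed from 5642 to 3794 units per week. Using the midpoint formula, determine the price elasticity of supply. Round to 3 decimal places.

2.190

%ΔQ = (3794 − 5642)/[(5642 + 3794)/2] = -1848/4718 ≈ -0.3917.
%ΔP = (11.2 − 13.4)/[(13.4 + 11.2)/2] = -2.2/12.3 ≈ -0.1789.
Arc elasticity E = %ΔQ/%ΔP ≈ -0.3917/-0.1789 ≈ 2.190.
|E| > 1: supply is elastic over this range.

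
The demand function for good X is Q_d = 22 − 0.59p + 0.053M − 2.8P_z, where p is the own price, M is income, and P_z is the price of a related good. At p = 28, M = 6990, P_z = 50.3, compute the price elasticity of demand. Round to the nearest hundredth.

-0.07

Substituting, Q_d = 22 − 0.59(28) + 0.053(6990) − 2.8(50.3) = 22 − 16.52 + 370.47 − 140.84 = 235.11.
∂Q_d/∂p = −0.59, so E_p = (−0.59)·(28/235.11) ≈ -0.07.
|E_p| < 1: demand is inelastic.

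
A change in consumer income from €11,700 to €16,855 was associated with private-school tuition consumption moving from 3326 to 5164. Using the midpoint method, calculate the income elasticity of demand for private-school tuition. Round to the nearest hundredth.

1.20

%ΔQ = (5164 − 3326)/[(3326+5164)/2] = 1838/4245 ≈ 0.4330.
%ΔY = (16,855 − 11,700)/[(11,700+16,855)/2] = 5155/14277.5 ≈ 0.3611.
E_I = %ΔQ/%ΔY ≈ 1.20.
E_I > 1: normal good (luxury).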